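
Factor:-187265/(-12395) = 559/37 = 13^1*37^( - 1 ) * 43^1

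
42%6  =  0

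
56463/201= 18821/67 = 280.91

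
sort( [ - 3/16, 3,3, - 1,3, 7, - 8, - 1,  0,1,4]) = [ - 8,  -  1,-1, - 3/16, 0, 1,3,3, 3, 4,  7] 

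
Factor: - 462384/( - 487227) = 912/961=   2^4*3^1*19^1  *31^(  -  2) 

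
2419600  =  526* 4600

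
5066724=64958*78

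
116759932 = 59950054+56809878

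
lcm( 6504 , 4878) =19512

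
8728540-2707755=6020785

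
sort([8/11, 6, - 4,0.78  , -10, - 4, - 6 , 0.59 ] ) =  [ - 10,  -  6,- 4, - 4,0.59,8/11,0.78,6] 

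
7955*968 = 7700440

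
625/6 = 104+1/6 = 104.17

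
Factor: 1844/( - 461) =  - 4 = -2^2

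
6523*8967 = 58491741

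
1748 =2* 874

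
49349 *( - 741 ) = -36567609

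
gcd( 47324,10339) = 1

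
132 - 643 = -511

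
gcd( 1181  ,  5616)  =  1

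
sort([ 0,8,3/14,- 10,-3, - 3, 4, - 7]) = [ - 10, - 7,- 3, -3, 0,  3/14, 4,  8] 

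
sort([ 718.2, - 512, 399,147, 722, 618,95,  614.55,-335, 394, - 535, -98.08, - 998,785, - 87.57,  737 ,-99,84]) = [ - 998, - 535,  -  512, - 335, - 99, - 98.08, - 87.57,84, 95,147, 394,399, 614.55, 618, 718.2,722,737,785] 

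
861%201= 57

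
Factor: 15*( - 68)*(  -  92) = 93840 = 2^4*3^1*5^1*17^1*23^1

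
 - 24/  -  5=4+4/5 = 4.80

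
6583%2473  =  1637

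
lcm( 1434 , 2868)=2868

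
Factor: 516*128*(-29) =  - 1915392=- 2^9*3^1*29^1 * 43^1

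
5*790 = 3950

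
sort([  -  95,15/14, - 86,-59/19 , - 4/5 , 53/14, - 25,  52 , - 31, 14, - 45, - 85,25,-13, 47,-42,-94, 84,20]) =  [  -  95, - 94, - 86, - 85,  -  45, - 42, - 31,-25 , - 13, - 59/19 , - 4/5,15/14,53/14, 14, 20,25, 47, 52,84]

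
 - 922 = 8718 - 9640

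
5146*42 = 216132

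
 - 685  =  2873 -3558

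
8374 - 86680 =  - 78306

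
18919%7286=4347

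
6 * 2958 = 17748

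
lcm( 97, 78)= 7566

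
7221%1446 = 1437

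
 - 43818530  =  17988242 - 61806772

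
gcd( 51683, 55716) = 1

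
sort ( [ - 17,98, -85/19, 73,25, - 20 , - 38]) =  [- 38, - 20, - 17, - 85/19, 25,73 , 98]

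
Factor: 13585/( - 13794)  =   - 2^( - 1) * 3^( - 1) * 5^1*11^( - 1) * 13^1 = - 65/66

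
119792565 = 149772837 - 29980272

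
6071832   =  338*17964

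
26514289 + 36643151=63157440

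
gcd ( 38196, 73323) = 9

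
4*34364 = 137456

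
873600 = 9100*96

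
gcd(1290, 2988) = 6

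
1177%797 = 380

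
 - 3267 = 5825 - 9092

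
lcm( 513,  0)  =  0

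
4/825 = 4/825 = 0.00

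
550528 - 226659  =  323869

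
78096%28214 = 21668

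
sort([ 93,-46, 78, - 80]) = [ - 80 , - 46, 78,93]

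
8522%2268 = 1718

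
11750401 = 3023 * 3887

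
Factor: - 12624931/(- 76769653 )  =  11^1*17^1*23^ (-1 )*181^1 * 373^1 *499^( - 1)*6689^(  -  1)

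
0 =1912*0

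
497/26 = 497/26 = 19.12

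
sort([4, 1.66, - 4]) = [ - 4,1.66, 4] 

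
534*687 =366858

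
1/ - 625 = -1 + 624/625 = - 0.00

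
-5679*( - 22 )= 124938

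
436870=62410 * 7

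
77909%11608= 8261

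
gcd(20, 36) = 4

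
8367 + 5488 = 13855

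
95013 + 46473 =141486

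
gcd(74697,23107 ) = 7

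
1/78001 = 1/78001 =0.00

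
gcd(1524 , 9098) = 2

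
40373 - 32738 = 7635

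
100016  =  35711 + 64305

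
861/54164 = 861/54164 = 0.02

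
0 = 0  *96666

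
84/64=1 +5/16 = 1.31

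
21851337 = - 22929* ( - 953)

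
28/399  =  4/57 = 0.07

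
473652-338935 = 134717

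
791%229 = 104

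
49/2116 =49/2116 = 0.02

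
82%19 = 6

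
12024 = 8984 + 3040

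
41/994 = 41/994=0.04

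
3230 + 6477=9707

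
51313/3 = 51313/3 = 17104.33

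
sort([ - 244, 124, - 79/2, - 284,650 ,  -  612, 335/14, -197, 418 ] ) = [ - 612, - 284,-244, - 197,  -  79/2,335/14, 124, 418, 650]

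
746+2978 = 3724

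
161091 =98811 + 62280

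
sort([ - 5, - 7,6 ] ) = [-7,-5,6]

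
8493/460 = 18 + 213/460 = 18.46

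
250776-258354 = -7578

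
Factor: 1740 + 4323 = 3^1*43^1*47^1 = 6063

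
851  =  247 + 604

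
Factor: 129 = 3^1*43^1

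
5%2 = 1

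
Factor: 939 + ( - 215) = 2^2*181^1 = 724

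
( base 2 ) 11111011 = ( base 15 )11B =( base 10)251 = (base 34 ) 7d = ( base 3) 100022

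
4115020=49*83980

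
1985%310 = 125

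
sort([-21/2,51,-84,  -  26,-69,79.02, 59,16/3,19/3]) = [ - 84, - 69,-26,-21/2,16/3 , 19/3,51,59,79.02 ]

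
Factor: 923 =13^1*71^1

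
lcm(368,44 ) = 4048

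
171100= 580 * 295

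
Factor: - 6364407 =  - 3^1*7^1*37^1 * 8191^1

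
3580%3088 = 492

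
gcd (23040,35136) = 576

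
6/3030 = 1/505 = 0.00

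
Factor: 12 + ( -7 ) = 5^1 = 5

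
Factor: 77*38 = 2^1 * 7^1 *11^1 * 19^1= 2926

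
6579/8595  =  731/955 = 0.77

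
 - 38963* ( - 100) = 3896300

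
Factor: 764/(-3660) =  - 191/915 = -  3^(  -  1 )*5^( - 1)*61^ ( -1 )*191^1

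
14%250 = 14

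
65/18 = 65/18 =3.61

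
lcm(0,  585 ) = 0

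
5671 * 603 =3419613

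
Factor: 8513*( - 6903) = -58765239=- 3^2*13^1*59^1*8513^1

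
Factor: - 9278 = -2^1*4639^1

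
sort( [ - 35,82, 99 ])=[ - 35,82,99 ] 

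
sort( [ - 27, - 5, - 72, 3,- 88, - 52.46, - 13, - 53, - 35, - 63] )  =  [ - 88,  -  72,-63, - 53, - 52.46,-35, - 27, - 13, - 5, 3 ]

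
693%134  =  23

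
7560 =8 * 945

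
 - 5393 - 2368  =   - 7761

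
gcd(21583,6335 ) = 1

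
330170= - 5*( - 66034) 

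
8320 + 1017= 9337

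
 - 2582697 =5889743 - 8472440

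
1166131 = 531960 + 634171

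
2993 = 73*41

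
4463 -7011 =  - 2548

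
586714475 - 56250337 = 530464138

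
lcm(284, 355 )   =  1420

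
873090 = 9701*90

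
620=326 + 294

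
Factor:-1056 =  -2^5*3^1*11^1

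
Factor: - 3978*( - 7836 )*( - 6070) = - 189211660560 = - 2^4*3^3*5^1*13^1*17^1*607^1*653^1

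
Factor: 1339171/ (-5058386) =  - 2^( - 1)*47^1*28493^1*2529193^( - 1)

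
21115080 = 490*43092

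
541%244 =53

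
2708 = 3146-438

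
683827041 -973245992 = -289418951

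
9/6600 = 3/2200 = 0.00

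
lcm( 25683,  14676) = 102732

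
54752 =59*928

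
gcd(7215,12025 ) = 2405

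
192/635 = 192/635 = 0.30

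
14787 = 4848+9939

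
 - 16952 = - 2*8476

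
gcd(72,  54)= 18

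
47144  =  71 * 664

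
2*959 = 1918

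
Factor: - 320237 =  - 320237^1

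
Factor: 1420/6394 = 2^1*5^1* 23^( - 1)*71^1*139^( -1) = 710/3197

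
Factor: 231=3^1*7^1*11^1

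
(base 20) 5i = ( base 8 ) 166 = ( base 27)4A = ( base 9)141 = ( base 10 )118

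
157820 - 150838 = 6982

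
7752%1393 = 787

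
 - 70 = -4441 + 4371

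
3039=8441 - 5402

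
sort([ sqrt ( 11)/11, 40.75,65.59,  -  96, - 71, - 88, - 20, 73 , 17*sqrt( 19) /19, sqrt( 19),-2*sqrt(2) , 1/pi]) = [- 96,  -  88 , -71,  -  20, - 2*sqrt( 2 ), sqrt( 11) /11 , 1/pi, 17*sqrt( 19 ) /19, sqrt( 19), 40.75,65.59, 73]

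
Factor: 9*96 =2^5 *3^3= 864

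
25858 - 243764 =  - 217906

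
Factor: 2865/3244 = 2^( - 2)*3^1*5^1 * 191^1*811^( - 1)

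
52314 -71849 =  - 19535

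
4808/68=1202/17 = 70.71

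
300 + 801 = 1101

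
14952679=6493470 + 8459209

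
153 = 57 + 96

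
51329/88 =583 + 25/88 = 583.28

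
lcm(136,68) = 136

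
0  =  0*5692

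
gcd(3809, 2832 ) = 1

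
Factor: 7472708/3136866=2^1*3^(- 1)*311^1 *6007^1*522811^( - 1 ) = 3736354/1568433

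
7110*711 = 5055210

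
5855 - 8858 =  - 3003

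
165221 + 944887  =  1110108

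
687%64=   47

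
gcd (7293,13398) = 33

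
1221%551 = 119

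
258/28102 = 129/14051 = 0.01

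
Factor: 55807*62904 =2^3*3^1* 2621^1*55807^1 = 3510483528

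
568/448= 1  +  15/56  =  1.27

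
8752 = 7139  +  1613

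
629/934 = 629/934 = 0.67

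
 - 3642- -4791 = 1149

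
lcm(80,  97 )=7760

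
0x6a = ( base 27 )3P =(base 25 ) 46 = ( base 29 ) 3j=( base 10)106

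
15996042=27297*586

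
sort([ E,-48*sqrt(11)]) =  [-48 * sqrt( 11), E]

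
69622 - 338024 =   -  268402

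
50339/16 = 3146+3/16  =  3146.19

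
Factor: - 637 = -7^2*13^1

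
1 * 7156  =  7156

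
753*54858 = 41308074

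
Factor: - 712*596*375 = -2^5*3^1*5^3*89^1*149^1 = - 159132000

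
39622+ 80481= 120103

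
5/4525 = 1/905 = 0.00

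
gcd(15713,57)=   19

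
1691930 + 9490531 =11182461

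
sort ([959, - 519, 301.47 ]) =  [ - 519, 301.47,959] 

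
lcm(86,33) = 2838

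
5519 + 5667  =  11186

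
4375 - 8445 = - 4070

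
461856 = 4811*96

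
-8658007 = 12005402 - 20663409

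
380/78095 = 76/15619=0.00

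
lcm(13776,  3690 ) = 206640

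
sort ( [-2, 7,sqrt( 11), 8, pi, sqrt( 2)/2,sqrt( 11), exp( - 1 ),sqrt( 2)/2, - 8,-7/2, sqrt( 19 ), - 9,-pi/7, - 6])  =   [ - 9,  -  8, - 6,-7/2, - 2, - pi/7,exp( - 1 ), sqrt( 2)/2, sqrt( 2) /2, pi, sqrt (11), sqrt( 11), sqrt (19), 7 , 8] 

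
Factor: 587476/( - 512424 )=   -227/198 = - 2^ (-1)* 3^ (-2 ) *11^(-1) * 227^1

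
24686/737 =24686/737 = 33.50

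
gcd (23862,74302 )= 194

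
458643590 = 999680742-541037152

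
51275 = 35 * 1465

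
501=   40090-39589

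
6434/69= 6434/69  =  93.25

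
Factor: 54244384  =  2^5*29^1*58453^1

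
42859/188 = 227+183/188  =  227.97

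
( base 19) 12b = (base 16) 19a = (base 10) 410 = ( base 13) 257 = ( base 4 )12122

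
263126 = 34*7739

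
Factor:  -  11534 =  - 2^1*73^1*79^1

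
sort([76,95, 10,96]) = [10 , 76, 95,96 ] 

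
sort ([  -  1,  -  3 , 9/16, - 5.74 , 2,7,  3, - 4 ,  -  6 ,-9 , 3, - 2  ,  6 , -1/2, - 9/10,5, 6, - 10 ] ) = [  -  10, - 9,  -  6,-5.74, - 4,-3, - 2  ,  -  1, - 9/10, - 1/2 , 9/16,2 , 3,3,5,6,6 , 7]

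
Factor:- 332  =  -2^2*83^1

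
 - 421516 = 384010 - 805526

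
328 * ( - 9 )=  - 2952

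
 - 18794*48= - 902112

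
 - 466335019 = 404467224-870802243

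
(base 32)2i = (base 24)3a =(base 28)2q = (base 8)122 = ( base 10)82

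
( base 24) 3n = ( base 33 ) 2t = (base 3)10112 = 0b1011111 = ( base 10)95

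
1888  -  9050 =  - 7162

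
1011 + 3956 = 4967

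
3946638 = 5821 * 678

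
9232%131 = 62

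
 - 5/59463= - 1  +  59458/59463=- 0.00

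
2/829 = 2/829 = 0.00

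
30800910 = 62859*490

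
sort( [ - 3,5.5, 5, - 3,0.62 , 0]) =[-3, - 3,0 , 0.62, 5,5.5]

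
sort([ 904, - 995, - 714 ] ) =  [  -  995,-714,904]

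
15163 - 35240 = -20077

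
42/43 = 42/43 = 0.98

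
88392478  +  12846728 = 101239206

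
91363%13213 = 12085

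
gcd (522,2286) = 18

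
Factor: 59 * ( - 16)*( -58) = 2^5*29^1*59^1 = 54752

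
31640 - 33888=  - 2248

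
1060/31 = 1060/31 = 34.19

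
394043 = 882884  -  488841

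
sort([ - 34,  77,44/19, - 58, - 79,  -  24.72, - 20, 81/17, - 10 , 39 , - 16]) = [ - 79, - 58, - 34,-24.72, - 20, - 16, - 10, 44/19,81/17, 39,77]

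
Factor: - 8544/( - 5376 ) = 89/56 = 2^( -3)*7^( - 1 )*  89^1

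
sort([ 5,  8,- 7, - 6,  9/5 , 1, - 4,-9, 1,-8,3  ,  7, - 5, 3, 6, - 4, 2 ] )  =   [- 9, - 8,-7,-6,-5 , - 4,-4 , 1,1, 9/5,  2,3 , 3, 5, 6,7,8 ] 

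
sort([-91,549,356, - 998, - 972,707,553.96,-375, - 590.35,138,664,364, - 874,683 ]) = [ - 998,-972,  -  874,- 590.35,-375,-91,138 , 356,364 , 549, 553.96, 664,683,707]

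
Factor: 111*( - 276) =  - 30636 = - 2^2*3^2 * 23^1 * 37^1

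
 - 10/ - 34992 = 5/17496 = 0.00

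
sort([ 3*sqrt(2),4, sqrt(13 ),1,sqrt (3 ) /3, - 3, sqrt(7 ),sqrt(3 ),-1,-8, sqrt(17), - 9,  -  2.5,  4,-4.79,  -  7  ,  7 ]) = [-9,  -  8,-7, - 4.79 ,-3,-2.5, - 1,  sqrt( 3 )/3 , 1,  sqrt(3),sqrt(7), sqrt(13), 4,4 , sqrt(17 ), 3*sqrt(2 ),7] 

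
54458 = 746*73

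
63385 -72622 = - 9237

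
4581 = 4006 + 575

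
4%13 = 4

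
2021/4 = 505 + 1/4= 505.25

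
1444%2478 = 1444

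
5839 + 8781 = 14620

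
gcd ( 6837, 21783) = 159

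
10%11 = 10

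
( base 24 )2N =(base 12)5B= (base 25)2l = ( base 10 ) 71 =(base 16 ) 47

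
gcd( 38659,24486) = 1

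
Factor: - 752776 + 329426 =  - 2^1  *  5^2*8467^1= - 423350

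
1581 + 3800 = 5381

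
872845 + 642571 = 1515416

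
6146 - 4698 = 1448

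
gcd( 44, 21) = 1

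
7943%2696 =2551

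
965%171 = 110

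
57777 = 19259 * 3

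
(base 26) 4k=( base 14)8c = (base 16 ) 7c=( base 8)174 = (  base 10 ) 124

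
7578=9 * 842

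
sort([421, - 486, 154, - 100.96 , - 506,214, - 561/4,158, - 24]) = [ - 506, - 486, - 561/4, - 100.96, - 24,154,158,214,421] 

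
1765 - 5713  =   - 3948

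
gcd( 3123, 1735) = 347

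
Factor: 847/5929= 7^( - 1) = 1/7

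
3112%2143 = 969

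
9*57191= 514719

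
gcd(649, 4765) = 1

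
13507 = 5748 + 7759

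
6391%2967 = 457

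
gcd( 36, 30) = 6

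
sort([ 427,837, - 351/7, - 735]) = [-735, - 351/7,  427,837] 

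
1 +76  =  77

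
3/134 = 3/134  =  0.02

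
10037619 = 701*14319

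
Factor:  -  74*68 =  - 2^3*17^1*37^1 = - 5032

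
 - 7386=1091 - 8477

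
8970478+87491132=96461610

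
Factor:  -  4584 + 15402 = 10818  =  2^1*3^2 * 601^1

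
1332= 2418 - 1086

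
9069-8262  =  807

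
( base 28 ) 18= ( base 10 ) 36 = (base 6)100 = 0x24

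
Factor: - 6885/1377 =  -5 = - 5^1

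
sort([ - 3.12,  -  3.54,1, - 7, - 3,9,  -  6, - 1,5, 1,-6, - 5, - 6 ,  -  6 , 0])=[ - 7,  -  6,-6,- 6, - 6, - 5, - 3.54, - 3.12, - 3, - 1,0,1,1, 5,9 ] 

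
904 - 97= 807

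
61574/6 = 30787/3 = 10262.33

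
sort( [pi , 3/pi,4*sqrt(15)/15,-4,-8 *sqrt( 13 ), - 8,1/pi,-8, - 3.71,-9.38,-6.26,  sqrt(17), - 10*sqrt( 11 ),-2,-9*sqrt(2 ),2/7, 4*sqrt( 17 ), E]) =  [ - 10 * sqrt( 11 ), - 8*sqrt( 13 ),-9*sqrt( 2),-9.38,-8, - 8 , - 6.26, - 4, - 3.71, - 2 , 2/7, 1/pi,3/pi,4*sqrt ( 15 )/15,  E,pi,sqrt( 17) , 4*sqrt( 17 )]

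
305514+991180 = 1296694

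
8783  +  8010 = 16793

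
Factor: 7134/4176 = 2^(-3 )*3^( - 1)*41^1 =41/24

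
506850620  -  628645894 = - 121795274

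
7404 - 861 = 6543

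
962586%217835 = 91246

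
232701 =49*4749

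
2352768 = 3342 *704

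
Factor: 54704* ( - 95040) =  - 5199068160 =-2^10*3^3*5^1 * 11^1  *  13^1*263^1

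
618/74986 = 309/37493 = 0.01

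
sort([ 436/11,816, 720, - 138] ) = [ - 138,436/11,720, 816]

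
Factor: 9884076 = 2^2 * 3^1 *53^1*15541^1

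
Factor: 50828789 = 11^1*4620799^1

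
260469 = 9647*27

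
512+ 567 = 1079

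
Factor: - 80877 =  - 3^1*26959^1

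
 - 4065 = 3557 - 7622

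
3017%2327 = 690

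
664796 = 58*11462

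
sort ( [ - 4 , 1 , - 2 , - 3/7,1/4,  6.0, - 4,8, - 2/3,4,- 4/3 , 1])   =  [ - 4, - 4,  -  2, - 4/3 , - 2/3,-3/7, 1/4,  1,  1,4, 6.0,8]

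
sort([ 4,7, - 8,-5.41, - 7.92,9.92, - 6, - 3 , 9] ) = [ - 8,  -  7.92, - 6,  -  5.41, - 3, 4,7,  9, 9.92]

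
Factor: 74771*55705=5^1*13^1 * 857^1*74771^1=4165118555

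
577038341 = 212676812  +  364361529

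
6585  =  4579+2006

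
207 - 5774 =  - 5567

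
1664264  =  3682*452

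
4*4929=19716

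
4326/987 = 206/47 = 4.38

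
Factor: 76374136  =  2^3* 311^1 * 30697^1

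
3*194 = 582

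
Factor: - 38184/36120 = -5^ (-1)*7^( - 1)*37^1 = - 37/35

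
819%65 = 39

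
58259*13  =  757367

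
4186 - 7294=-3108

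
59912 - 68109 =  - 8197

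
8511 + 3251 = 11762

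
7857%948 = 273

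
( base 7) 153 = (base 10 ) 87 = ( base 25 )3c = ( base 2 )1010111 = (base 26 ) 39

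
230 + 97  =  327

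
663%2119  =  663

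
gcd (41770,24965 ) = 5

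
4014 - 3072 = 942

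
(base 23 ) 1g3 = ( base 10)900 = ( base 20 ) 250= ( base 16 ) 384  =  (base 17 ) 31g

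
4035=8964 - 4929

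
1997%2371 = 1997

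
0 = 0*343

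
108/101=108/101 = 1.07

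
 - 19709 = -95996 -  -76287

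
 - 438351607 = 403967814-842319421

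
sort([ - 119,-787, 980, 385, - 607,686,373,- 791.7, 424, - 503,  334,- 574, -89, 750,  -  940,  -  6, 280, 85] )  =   [ - 940, - 791.7 , - 787, - 607, - 574, - 503 ,-119, - 89, - 6,85, 280, 334,373, 385, 424, 686,750, 980 ] 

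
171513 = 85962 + 85551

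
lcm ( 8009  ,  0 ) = 0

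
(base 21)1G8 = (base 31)pa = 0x311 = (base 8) 1421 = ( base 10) 785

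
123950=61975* 2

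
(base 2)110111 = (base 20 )2f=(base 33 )1M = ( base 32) 1n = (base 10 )55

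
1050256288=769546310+280709978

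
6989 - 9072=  - 2083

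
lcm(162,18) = 162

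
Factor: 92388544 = 2^6*1443571^1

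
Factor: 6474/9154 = 3^1*13^1*23^( - 1 )*83^1 * 199^( - 1)= 3237/4577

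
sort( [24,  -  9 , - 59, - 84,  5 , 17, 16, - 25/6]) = [ - 84, - 59,-9, - 25/6,5, 16, 17,24 ]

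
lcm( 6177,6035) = 525045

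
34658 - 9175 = 25483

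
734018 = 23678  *31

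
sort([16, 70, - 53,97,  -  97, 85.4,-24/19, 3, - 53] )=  [ - 97, - 53 , -53,-24/19, 3, 16,70, 85.4, 97]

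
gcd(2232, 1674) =558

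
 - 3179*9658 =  - 30702782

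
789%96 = 21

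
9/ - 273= - 3/91=-  0.03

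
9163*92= 842996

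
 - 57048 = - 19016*3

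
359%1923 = 359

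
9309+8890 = 18199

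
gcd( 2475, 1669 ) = 1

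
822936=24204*34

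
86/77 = 1 + 9/77 = 1.12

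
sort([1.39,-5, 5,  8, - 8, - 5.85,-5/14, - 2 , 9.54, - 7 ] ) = [ - 8,-7,-5.85,-5, - 2, - 5/14, 1.39, 5,8,9.54]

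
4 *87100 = 348400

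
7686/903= 366/43 =8.51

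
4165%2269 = 1896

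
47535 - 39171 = 8364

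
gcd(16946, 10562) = 2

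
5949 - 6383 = - 434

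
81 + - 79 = 2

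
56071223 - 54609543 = 1461680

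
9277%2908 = 553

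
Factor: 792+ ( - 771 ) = 21  =  3^1* 7^1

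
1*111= 111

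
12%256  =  12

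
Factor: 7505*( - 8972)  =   - 67334860=-2^2 * 5^1*19^1*79^1*2243^1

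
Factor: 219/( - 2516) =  - 2^( - 2 ) * 3^1*17^( - 1 )*37^( - 1 )*73^1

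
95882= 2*47941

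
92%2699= 92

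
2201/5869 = 2201/5869=0.38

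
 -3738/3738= -1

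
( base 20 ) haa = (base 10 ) 7010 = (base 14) 27AA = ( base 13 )3263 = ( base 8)15542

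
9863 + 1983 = 11846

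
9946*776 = 7718096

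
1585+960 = 2545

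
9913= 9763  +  150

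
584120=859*680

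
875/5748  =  875/5748 =0.15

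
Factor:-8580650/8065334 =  - 4290325/4032667 = - 5^2*13^1 * 37^( - 1) * 43^1* 307^1*108991^(-1 ) 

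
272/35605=272/35605 =0.01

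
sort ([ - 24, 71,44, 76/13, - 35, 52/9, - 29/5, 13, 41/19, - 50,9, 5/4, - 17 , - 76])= [-76, - 50, - 35, - 24,- 17, - 29/5, 5/4, 41/19, 52/9, 76/13, 9, 13,44, 71]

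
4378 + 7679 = 12057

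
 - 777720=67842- 845562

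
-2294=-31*74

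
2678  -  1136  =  1542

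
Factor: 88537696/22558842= 2^4*3^( - 2)*13^1*29^1*41^1*179^1*359^(  -  1)*3491^( - 1 ) = 44268848/11279421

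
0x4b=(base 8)113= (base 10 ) 75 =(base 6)203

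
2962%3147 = 2962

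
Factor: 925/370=5/2  =  2^( - 1)*5^1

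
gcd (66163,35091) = 1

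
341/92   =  3 + 65/92 = 3.71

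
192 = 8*24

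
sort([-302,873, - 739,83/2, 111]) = [ - 739 ,- 302,83/2, 111, 873]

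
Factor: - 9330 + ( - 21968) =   -  31298 = - 2^1*15649^1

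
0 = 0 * 8125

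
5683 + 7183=12866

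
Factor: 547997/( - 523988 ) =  - 2^(-2) * 101^( - 1)*229^1*1297^( - 1 )*2393^1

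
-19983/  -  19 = 19983/19 = 1051.74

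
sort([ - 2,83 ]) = [-2, 83 ]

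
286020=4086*70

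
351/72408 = 117/24136  =  0.00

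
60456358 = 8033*7526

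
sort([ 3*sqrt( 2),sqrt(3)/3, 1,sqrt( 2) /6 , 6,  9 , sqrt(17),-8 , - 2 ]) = [ - 8, - 2, sqrt( 2)/6,sqrt ( 3)/3,  1 , sqrt(17),3*sqrt(2), 6 , 9] 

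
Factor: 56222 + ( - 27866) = 28356=2^2*3^1*17^1*139^1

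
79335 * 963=76399605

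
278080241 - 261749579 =16330662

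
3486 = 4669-1183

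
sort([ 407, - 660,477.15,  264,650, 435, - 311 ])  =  [ - 660, - 311, 264,407,435, 477.15, 650 ] 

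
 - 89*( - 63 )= 5607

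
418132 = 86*4862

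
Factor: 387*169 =3^2*13^2*43^1 = 65403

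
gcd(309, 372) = 3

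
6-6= 0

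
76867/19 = 4045 + 12/19 =4045.63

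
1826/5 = 365 + 1/5 = 365.20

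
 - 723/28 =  - 26 + 5/28 = - 25.82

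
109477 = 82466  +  27011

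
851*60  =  51060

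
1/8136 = 1/8136 = 0.00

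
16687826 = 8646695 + 8041131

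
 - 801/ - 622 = 1 + 179/622  =  1.29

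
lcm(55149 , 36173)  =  3364089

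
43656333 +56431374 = 100087707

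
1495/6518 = 1495/6518 = 0.23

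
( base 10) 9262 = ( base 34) 80e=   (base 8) 22056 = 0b10010000101110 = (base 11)6A60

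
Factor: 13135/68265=3^( - 2)*41^( -1)*71^1  =  71/369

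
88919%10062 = 8423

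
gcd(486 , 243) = 243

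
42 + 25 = 67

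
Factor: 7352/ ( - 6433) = - 8/7  =  - 2^3*7^( - 1)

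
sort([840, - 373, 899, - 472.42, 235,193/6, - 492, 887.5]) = [  -  492, - 472.42, - 373, 193/6, 235, 840, 887.5, 899 ] 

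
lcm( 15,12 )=60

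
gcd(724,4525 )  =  181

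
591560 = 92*6430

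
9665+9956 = 19621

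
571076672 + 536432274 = 1107508946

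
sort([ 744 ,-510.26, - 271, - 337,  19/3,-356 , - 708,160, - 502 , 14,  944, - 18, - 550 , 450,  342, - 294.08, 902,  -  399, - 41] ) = [ - 708, - 550, - 510.26, -502, - 399, - 356, - 337, - 294.08, - 271,  -  41, - 18, 19/3 , 14 , 160 , 342,450 , 744,902, 944]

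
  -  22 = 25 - 47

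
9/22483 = 9/22483=0.00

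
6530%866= 468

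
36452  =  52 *701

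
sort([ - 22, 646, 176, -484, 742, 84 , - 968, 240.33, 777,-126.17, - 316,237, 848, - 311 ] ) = [  -  968, - 484, - 316, - 311, - 126.17, - 22, 84,176, 237, 240.33, 646, 742, 777, 848]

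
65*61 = 3965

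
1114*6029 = 6716306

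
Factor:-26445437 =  - 26445437^1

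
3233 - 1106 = 2127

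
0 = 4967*0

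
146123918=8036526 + 138087392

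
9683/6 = 9683/6=1613.83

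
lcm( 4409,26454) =26454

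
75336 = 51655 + 23681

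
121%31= 28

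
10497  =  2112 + 8385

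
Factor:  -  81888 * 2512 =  - 2^9 * 3^1*157^1*853^1 = - 205702656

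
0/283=0 = 0.00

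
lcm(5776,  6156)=467856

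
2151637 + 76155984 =78307621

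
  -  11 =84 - 95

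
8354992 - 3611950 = 4743042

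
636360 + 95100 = 731460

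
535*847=453145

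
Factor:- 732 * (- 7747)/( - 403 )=  -  5670804/403 = - 2^2 *3^1*13^( - 1 )*31^( - 1 )*61^2*127^1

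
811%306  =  199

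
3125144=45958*68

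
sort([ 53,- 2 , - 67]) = [ - 67, - 2,53 ] 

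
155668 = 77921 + 77747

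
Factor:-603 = - 3^2*67^1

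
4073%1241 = 350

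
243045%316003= 243045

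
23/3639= 23/3639=0.01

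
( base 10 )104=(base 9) 125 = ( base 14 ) 76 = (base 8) 150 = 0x68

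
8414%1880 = 894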